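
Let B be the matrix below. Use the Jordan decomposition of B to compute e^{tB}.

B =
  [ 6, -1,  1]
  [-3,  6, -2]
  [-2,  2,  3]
e^{tB} =
  [t^2*exp(5*t) + t*exp(5*t) + exp(5*t), -t*exp(5*t), t^2*exp(5*t)/2 + t*exp(5*t)]
  [-t^2*exp(5*t) - 3*t*exp(5*t), t*exp(5*t) + exp(5*t), -t^2*exp(5*t)/2 - 2*t*exp(5*t)]
  [-2*t^2*exp(5*t) - 2*t*exp(5*t), 2*t*exp(5*t), -t^2*exp(5*t) - 2*t*exp(5*t) + exp(5*t)]

Strategy: write B = P · J · P⁻¹ where J is a Jordan canonical form, so e^{tB} = P · e^{tJ} · P⁻¹, and e^{tJ} can be computed block-by-block.

B has Jordan form
J =
  [5, 1, 0]
  [0, 5, 1]
  [0, 0, 5]
(up to reordering of blocks).

Per-block formulas:
  For a 3×3 Jordan block J_3(5): exp(t · J_3(5)) = e^(5t)·(I + t·N + (t^2/2)·N^2), where N is the 3×3 nilpotent shift.

After assembling e^{tJ} and conjugating by P, we get:

e^{tB} =
  [t^2*exp(5*t) + t*exp(5*t) + exp(5*t), -t*exp(5*t), t^2*exp(5*t)/2 + t*exp(5*t)]
  [-t^2*exp(5*t) - 3*t*exp(5*t), t*exp(5*t) + exp(5*t), -t^2*exp(5*t)/2 - 2*t*exp(5*t)]
  [-2*t^2*exp(5*t) - 2*t*exp(5*t), 2*t*exp(5*t), -t^2*exp(5*t) - 2*t*exp(5*t) + exp(5*t)]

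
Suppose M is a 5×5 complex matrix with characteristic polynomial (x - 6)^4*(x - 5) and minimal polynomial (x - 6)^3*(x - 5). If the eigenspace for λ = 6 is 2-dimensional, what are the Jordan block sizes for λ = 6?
Block sizes for λ = 6: [3, 1]

Step 1 — from the characteristic polynomial, algebraic multiplicity of λ = 6 is 4. From dim ker(M − (6)·I) = 2, there are exactly 2 Jordan blocks for λ = 6.
Step 2 — from the minimal polynomial, the factor (x − 6)^3 tells us the largest block for λ = 6 has size 3.
Step 3 — with total size 4, 2 blocks, and largest block 3, the block sizes (in nonincreasing order) are [3, 1].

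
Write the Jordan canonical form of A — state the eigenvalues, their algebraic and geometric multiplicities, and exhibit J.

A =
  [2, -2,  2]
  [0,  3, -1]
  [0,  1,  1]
J_2(2) ⊕ J_1(2)

The characteristic polynomial is
  det(x·I − A) = x^3 - 6*x^2 + 12*x - 8 = (x - 2)^3

Eigenvalues and multiplicities (the geometric multiplicity of λ is n − rank(A − λI), which equals the number of Jordan blocks for λ):
  λ = 2: algebraic multiplicity = 3, geometric multiplicity = 2

Determining the block sizes for each eigenvalue:
  λ = 2: 2 blocks summing to 3 forces exactly one block of size 2 and the rest size 1 → block sizes [2, 1]

Assembling the blocks gives a Jordan form
J =
  [2, 1, 0]
  [0, 2, 0]
  [0, 0, 2]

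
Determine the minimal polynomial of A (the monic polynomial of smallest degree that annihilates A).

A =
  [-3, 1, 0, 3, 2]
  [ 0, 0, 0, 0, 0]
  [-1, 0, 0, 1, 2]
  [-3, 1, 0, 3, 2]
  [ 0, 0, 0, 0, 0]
x^2

The characteristic polynomial is χ_A(x) = x^5, so the eigenvalues are known. The minimal polynomial is
  m_A(x) = Π_λ (x − λ)^{k_λ}
where k_λ is the size of the *largest* Jordan block for λ (equivalently, the smallest k with (A − λI)^k v = 0 for every generalised eigenvector v of λ).

  λ = 0: largest Jordan block has size 2, contributing (x − 0)^2

So m_A(x) = x^2 = x^2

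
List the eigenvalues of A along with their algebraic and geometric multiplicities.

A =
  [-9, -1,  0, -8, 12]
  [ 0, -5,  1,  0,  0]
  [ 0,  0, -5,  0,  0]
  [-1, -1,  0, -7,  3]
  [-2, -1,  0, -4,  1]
λ = -5: alg = 5, geom = 2

Step 1 — factor the characteristic polynomial to read off the algebraic multiplicities:
  χ_A(x) = (x + 5)^5

Step 2 — compute geometric multiplicities via the rank-nullity identity g(λ) = n − rank(A − λI):
  rank(A − (-5)·I) = 3, so dim ker(A − (-5)·I) = n − 3 = 2

Summary:
  λ = -5: algebraic multiplicity = 5, geometric multiplicity = 2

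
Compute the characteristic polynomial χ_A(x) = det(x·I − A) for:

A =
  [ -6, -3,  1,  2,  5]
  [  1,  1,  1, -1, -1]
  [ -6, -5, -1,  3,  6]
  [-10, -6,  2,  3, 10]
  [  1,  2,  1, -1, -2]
x^5 + 5*x^4 + 10*x^3 + 10*x^2 + 5*x + 1

Expanding det(x·I − A) (e.g. by cofactor expansion or by noting that A is similar to its Jordan form J, which has the same characteristic polynomial as A) gives
  χ_A(x) = x^5 + 5*x^4 + 10*x^3 + 10*x^2 + 5*x + 1
which factors as (x + 1)^5. The eigenvalues (with algebraic multiplicities) are λ = -1 with multiplicity 5.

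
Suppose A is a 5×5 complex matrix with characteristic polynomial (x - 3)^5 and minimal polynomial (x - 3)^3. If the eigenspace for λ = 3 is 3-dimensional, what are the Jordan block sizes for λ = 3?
Block sizes for λ = 3: [3, 1, 1]

Step 1 — from the characteristic polynomial, algebraic multiplicity of λ = 3 is 5. From dim ker(A − (3)·I) = 3, there are exactly 3 Jordan blocks for λ = 3.
Step 2 — from the minimal polynomial, the factor (x − 3)^3 tells us the largest block for λ = 3 has size 3.
Step 3 — with total size 5, 3 blocks, and largest block 3, the block sizes (in nonincreasing order) are [3, 1, 1].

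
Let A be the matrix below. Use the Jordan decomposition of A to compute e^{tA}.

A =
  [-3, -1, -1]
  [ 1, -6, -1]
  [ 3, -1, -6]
e^{tA} =
  [2*t*exp(-5*t) + exp(-5*t), -t*exp(-5*t), -t*exp(-5*t)]
  [-t^2*exp(-5*t) + t*exp(-5*t), t^2*exp(-5*t)/2 - t*exp(-5*t) + exp(-5*t), t^2*exp(-5*t)/2 - t*exp(-5*t)]
  [t^2*exp(-5*t) + 3*t*exp(-5*t), -t^2*exp(-5*t)/2 - t*exp(-5*t), -t^2*exp(-5*t)/2 - t*exp(-5*t) + exp(-5*t)]

Strategy: write A = P · J · P⁻¹ where J is a Jordan canonical form, so e^{tA} = P · e^{tJ} · P⁻¹, and e^{tJ} can be computed block-by-block.

A has Jordan form
J =
  [-5,  1,  0]
  [ 0, -5,  1]
  [ 0,  0, -5]
(up to reordering of blocks).

Per-block formulas:
  For a 3×3 Jordan block J_3(-5): exp(t · J_3(-5)) = e^(-5t)·(I + t·N + (t^2/2)·N^2), where N is the 3×3 nilpotent shift.

After assembling e^{tJ} and conjugating by P, we get:

e^{tA} =
  [2*t*exp(-5*t) + exp(-5*t), -t*exp(-5*t), -t*exp(-5*t)]
  [-t^2*exp(-5*t) + t*exp(-5*t), t^2*exp(-5*t)/2 - t*exp(-5*t) + exp(-5*t), t^2*exp(-5*t)/2 - t*exp(-5*t)]
  [t^2*exp(-5*t) + 3*t*exp(-5*t), -t^2*exp(-5*t)/2 - t*exp(-5*t), -t^2*exp(-5*t)/2 - t*exp(-5*t) + exp(-5*t)]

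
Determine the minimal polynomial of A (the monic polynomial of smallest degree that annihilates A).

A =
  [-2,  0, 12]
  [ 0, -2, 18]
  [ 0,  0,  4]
x^2 - 2*x - 8

The characteristic polynomial is χ_A(x) = (x - 4)*(x + 2)^2, so the eigenvalues are known. The minimal polynomial is
  m_A(x) = Π_λ (x − λ)^{k_λ}
where k_λ is the size of the *largest* Jordan block for λ (equivalently, the smallest k with (A − λI)^k v = 0 for every generalised eigenvector v of λ).

  λ = -2: largest Jordan block has size 1, contributing (x + 2)
  λ = 4: largest Jordan block has size 1, contributing (x − 4)

So m_A(x) = (x - 4)*(x + 2) = x^2 - 2*x - 8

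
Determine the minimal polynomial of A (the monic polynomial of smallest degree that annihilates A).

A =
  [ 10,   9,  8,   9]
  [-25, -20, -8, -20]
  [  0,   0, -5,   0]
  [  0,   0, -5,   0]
x^4 + 15*x^3 + 75*x^2 + 125*x

The characteristic polynomial is χ_A(x) = x*(x + 5)^3, so the eigenvalues are known. The minimal polynomial is
  m_A(x) = Π_λ (x − λ)^{k_λ}
where k_λ is the size of the *largest* Jordan block for λ (equivalently, the smallest k with (A − λI)^k v = 0 for every generalised eigenvector v of λ).

  λ = -5: largest Jordan block has size 3, contributing (x + 5)^3
  λ = 0: largest Jordan block has size 1, contributing (x − 0)

So m_A(x) = x*(x + 5)^3 = x^4 + 15*x^3 + 75*x^2 + 125*x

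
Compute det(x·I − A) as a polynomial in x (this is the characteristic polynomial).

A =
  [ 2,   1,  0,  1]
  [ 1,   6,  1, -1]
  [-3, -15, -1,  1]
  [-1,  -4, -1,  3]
x^4 - 10*x^3 + 37*x^2 - 60*x + 36

Expanding det(x·I − A) (e.g. by cofactor expansion or by noting that A is similar to its Jordan form J, which has the same characteristic polynomial as A) gives
  χ_A(x) = x^4 - 10*x^3 + 37*x^2 - 60*x + 36
which factors as (x - 3)^2*(x - 2)^2. The eigenvalues (with algebraic multiplicities) are λ = 2 with multiplicity 2, λ = 3 with multiplicity 2.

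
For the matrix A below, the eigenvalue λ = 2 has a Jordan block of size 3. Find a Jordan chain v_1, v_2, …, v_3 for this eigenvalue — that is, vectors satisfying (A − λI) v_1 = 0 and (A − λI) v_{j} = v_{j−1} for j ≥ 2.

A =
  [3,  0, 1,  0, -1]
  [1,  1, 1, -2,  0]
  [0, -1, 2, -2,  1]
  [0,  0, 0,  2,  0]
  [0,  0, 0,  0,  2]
A Jordan chain for λ = 2 of length 3:
v_1 = (1, 0, -1, 0, 0)ᵀ
v_2 = (1, 1, 0, 0, 0)ᵀ
v_3 = (1, 0, 0, 0, 0)ᵀ

Let N = A − (2)·I. We want v_3 with N^3 v_3 = 0 but N^2 v_3 ≠ 0; then v_{j-1} := N · v_j for j = 3, …, 2.

Pick v_3 = (1, 0, 0, 0, 0)ᵀ.
Then v_2 = N · v_3 = (1, 1, 0, 0, 0)ᵀ.
Then v_1 = N · v_2 = (1, 0, -1, 0, 0)ᵀ.

Sanity check: (A − (2)·I) v_1 = (0, 0, 0, 0, 0)ᵀ = 0. ✓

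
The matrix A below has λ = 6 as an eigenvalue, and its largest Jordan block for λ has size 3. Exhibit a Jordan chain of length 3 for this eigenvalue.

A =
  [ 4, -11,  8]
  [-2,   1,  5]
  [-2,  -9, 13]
A Jordan chain for λ = 6 of length 3:
v_1 = (10, 4, 8)ᵀ
v_2 = (-2, -2, -2)ᵀ
v_3 = (1, 0, 0)ᵀ

Let N = A − (6)·I. We want v_3 with N^3 v_3 = 0 but N^2 v_3 ≠ 0; then v_{j-1} := N · v_j for j = 3, …, 2.

Pick v_3 = (1, 0, 0)ᵀ.
Then v_2 = N · v_3 = (-2, -2, -2)ᵀ.
Then v_1 = N · v_2 = (10, 4, 8)ᵀ.

Sanity check: (A − (6)·I) v_1 = (0, 0, 0)ᵀ = 0. ✓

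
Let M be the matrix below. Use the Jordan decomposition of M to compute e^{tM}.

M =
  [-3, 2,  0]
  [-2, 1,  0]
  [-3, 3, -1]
e^{tM} =
  [-2*t*exp(-t) + exp(-t), 2*t*exp(-t), 0]
  [-2*t*exp(-t), 2*t*exp(-t) + exp(-t), 0]
  [-3*t*exp(-t), 3*t*exp(-t), exp(-t)]

Strategy: write M = P · J · P⁻¹ where J is a Jordan canonical form, so e^{tM} = P · e^{tJ} · P⁻¹, and e^{tJ} can be computed block-by-block.

M has Jordan form
J =
  [-1,  1,  0]
  [ 0, -1,  0]
  [ 0,  0, -1]
(up to reordering of blocks).

Per-block formulas:
  For a 2×2 Jordan block J_2(-1): exp(t · J_2(-1)) = e^(-1t)·(I + t·N), where N is the 2×2 nilpotent shift.
  For a 1×1 block at λ = -1: exp(t · [-1]) = [e^(-1t)].

After assembling e^{tJ} and conjugating by P, we get:

e^{tM} =
  [-2*t*exp(-t) + exp(-t), 2*t*exp(-t), 0]
  [-2*t*exp(-t), 2*t*exp(-t) + exp(-t), 0]
  [-3*t*exp(-t), 3*t*exp(-t), exp(-t)]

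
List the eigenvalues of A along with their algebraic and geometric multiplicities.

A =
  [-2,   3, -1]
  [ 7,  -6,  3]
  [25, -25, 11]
λ = 1: alg = 3, geom = 1

Step 1 — factor the characteristic polynomial to read off the algebraic multiplicities:
  χ_A(x) = (x - 1)^3

Step 2 — compute geometric multiplicities via the rank-nullity identity g(λ) = n − rank(A − λI):
  rank(A − (1)·I) = 2, so dim ker(A − (1)·I) = n − 2 = 1

Summary:
  λ = 1: algebraic multiplicity = 3, geometric multiplicity = 1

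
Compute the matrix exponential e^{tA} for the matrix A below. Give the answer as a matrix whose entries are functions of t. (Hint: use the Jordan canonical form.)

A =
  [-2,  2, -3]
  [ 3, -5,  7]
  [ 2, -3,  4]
e^{tA} =
  [t^2*exp(-t)/2 - t*exp(-t) + exp(-t), -t^2*exp(-t)/2 + 2*t*exp(-t), t^2*exp(-t) - 3*t*exp(-t)]
  [-t^2*exp(-t)/2 + 3*t*exp(-t), t^2*exp(-t)/2 - 4*t*exp(-t) + exp(-t), -t^2*exp(-t) + 7*t*exp(-t)]
  [-t^2*exp(-t)/2 + 2*t*exp(-t), t^2*exp(-t)/2 - 3*t*exp(-t), -t^2*exp(-t) + 5*t*exp(-t) + exp(-t)]

Strategy: write A = P · J · P⁻¹ where J is a Jordan canonical form, so e^{tA} = P · e^{tJ} · P⁻¹, and e^{tJ} can be computed block-by-block.

A has Jordan form
J =
  [-1,  1,  0]
  [ 0, -1,  1]
  [ 0,  0, -1]
(up to reordering of blocks).

Per-block formulas:
  For a 3×3 Jordan block J_3(-1): exp(t · J_3(-1)) = e^(-1t)·(I + t·N + (t^2/2)·N^2), where N is the 3×3 nilpotent shift.

After assembling e^{tJ} and conjugating by P, we get:

e^{tA} =
  [t^2*exp(-t)/2 - t*exp(-t) + exp(-t), -t^2*exp(-t)/2 + 2*t*exp(-t), t^2*exp(-t) - 3*t*exp(-t)]
  [-t^2*exp(-t)/2 + 3*t*exp(-t), t^2*exp(-t)/2 - 4*t*exp(-t) + exp(-t), -t^2*exp(-t) + 7*t*exp(-t)]
  [-t^2*exp(-t)/2 + 2*t*exp(-t), t^2*exp(-t)/2 - 3*t*exp(-t), -t^2*exp(-t) + 5*t*exp(-t) + exp(-t)]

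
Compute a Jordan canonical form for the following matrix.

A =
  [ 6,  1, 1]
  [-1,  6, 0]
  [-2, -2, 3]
J_3(5)

The characteristic polynomial is
  det(x·I − A) = x^3 - 15*x^2 + 75*x - 125 = (x - 5)^3

Eigenvalues and multiplicities (the geometric multiplicity of λ is n − rank(A − λI), which equals the number of Jordan blocks for λ):
  λ = 5: algebraic multiplicity = 3, geometric multiplicity = 1

Determining the block sizes for each eigenvalue:
  λ = 5: one block (gm = 1), so the single block has size am = 3 → block sizes [3]

Assembling the blocks gives a Jordan form
J =
  [5, 1, 0]
  [0, 5, 1]
  [0, 0, 5]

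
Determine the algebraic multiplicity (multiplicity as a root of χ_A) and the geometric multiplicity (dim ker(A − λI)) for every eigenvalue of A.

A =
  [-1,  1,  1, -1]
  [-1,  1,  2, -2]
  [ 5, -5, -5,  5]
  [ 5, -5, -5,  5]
λ = 0: alg = 4, geom = 2

Step 1 — factor the characteristic polynomial to read off the algebraic multiplicities:
  χ_A(x) = x^4

Step 2 — compute geometric multiplicities via the rank-nullity identity g(λ) = n − rank(A − λI):
  rank(A − (0)·I) = 2, so dim ker(A − (0)·I) = n − 2 = 2

Summary:
  λ = 0: algebraic multiplicity = 4, geometric multiplicity = 2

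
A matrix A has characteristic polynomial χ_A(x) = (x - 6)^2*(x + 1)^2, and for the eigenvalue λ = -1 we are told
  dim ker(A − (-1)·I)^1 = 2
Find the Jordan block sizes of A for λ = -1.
Block sizes for λ = -1: [1, 1]

From the dimensions of kernels of powers, the number of Jordan blocks of size at least j is d_j − d_{j−1} where d_j = dim ker(N^j) (with d_0 = 0). Computing the differences gives [2].
The number of blocks of size exactly k is (#blocks of size ≥ k) − (#blocks of size ≥ k + 1), so the partition is: 2 block(s) of size 1.
In nonincreasing order the block sizes are [1, 1].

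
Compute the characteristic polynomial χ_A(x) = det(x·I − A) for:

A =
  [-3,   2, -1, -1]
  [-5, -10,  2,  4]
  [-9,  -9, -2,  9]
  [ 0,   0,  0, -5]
x^4 + 20*x^3 + 150*x^2 + 500*x + 625

Expanding det(x·I − A) (e.g. by cofactor expansion or by noting that A is similar to its Jordan form J, which has the same characteristic polynomial as A) gives
  χ_A(x) = x^4 + 20*x^3 + 150*x^2 + 500*x + 625
which factors as (x + 5)^4. The eigenvalues (with algebraic multiplicities) are λ = -5 with multiplicity 4.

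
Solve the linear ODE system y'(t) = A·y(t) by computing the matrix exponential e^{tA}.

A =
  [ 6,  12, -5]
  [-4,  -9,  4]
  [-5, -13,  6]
e^{tA} =
  [t^2*exp(t) + 5*t*exp(t) + exp(t), 5*t^2*exp(t)/2 + 12*t*exp(t), -t^2*exp(t) - 5*t*exp(t)]
  [-4*t*exp(t), -10*t*exp(t) + exp(t), 4*t*exp(t)]
  [t^2*exp(t) - 5*t*exp(t), 5*t^2*exp(t)/2 - 13*t*exp(t), -t^2*exp(t) + 5*t*exp(t) + exp(t)]

Strategy: write A = P · J · P⁻¹ where J is a Jordan canonical form, so e^{tA} = P · e^{tJ} · P⁻¹, and e^{tJ} can be computed block-by-block.

A has Jordan form
J =
  [1, 1, 0]
  [0, 1, 1]
  [0, 0, 1]
(up to reordering of blocks).

Per-block formulas:
  For a 3×3 Jordan block J_3(1): exp(t · J_3(1)) = e^(1t)·(I + t·N + (t^2/2)·N^2), where N is the 3×3 nilpotent shift.

After assembling e^{tJ} and conjugating by P, we get:

e^{tA} =
  [t^2*exp(t) + 5*t*exp(t) + exp(t), 5*t^2*exp(t)/2 + 12*t*exp(t), -t^2*exp(t) - 5*t*exp(t)]
  [-4*t*exp(t), -10*t*exp(t) + exp(t), 4*t*exp(t)]
  [t^2*exp(t) - 5*t*exp(t), 5*t^2*exp(t)/2 - 13*t*exp(t), -t^2*exp(t) + 5*t*exp(t) + exp(t)]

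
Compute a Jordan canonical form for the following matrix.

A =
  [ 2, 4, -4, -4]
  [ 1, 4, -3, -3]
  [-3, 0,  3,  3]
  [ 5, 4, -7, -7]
J_2(0) ⊕ J_1(0) ⊕ J_1(2)

The characteristic polynomial is
  det(x·I − A) = x^4 - 2*x^3 = x^3*(x - 2)

Eigenvalues and multiplicities (the geometric multiplicity of λ is n − rank(A − λI), which equals the number of Jordan blocks for λ):
  λ = 0: algebraic multiplicity = 3, geometric multiplicity = 2
  λ = 2: algebraic multiplicity = 1, geometric multiplicity = 1

Determining the block sizes for each eigenvalue:
  λ = 0: 2 blocks summing to 3 forces exactly one block of size 2 and the rest size 1 → block sizes [2, 1]
  λ = 2: one block (gm = 1), so the single block has size am = 1 → block sizes [1]

Assembling the blocks gives a Jordan form
J =
  [0, 1, 0, 0]
  [0, 0, 0, 0]
  [0, 0, 0, 0]
  [0, 0, 0, 2]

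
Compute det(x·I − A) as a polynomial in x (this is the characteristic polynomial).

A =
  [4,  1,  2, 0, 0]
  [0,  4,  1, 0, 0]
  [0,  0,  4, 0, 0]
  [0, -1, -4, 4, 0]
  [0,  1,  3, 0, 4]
x^5 - 20*x^4 + 160*x^3 - 640*x^2 + 1280*x - 1024

Expanding det(x·I − A) (e.g. by cofactor expansion or by noting that A is similar to its Jordan form J, which has the same characteristic polynomial as A) gives
  χ_A(x) = x^5 - 20*x^4 + 160*x^3 - 640*x^2 + 1280*x - 1024
which factors as (x - 4)^5. The eigenvalues (with algebraic multiplicities) are λ = 4 with multiplicity 5.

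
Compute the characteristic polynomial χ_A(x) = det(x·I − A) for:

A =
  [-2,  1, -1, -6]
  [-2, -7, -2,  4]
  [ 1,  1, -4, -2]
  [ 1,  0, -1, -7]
x^4 + 20*x^3 + 150*x^2 + 500*x + 625

Expanding det(x·I − A) (e.g. by cofactor expansion or by noting that A is similar to its Jordan form J, which has the same characteristic polynomial as A) gives
  χ_A(x) = x^4 + 20*x^3 + 150*x^2 + 500*x + 625
which factors as (x + 5)^4. The eigenvalues (with algebraic multiplicities) are λ = -5 with multiplicity 4.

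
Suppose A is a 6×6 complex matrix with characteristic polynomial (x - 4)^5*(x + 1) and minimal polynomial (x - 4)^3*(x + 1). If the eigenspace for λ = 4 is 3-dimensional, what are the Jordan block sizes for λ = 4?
Block sizes for λ = 4: [3, 1, 1]

Step 1 — from the characteristic polynomial, algebraic multiplicity of λ = 4 is 5. From dim ker(A − (4)·I) = 3, there are exactly 3 Jordan blocks for λ = 4.
Step 2 — from the minimal polynomial, the factor (x − 4)^3 tells us the largest block for λ = 4 has size 3.
Step 3 — with total size 5, 3 blocks, and largest block 3, the block sizes (in nonincreasing order) are [3, 1, 1].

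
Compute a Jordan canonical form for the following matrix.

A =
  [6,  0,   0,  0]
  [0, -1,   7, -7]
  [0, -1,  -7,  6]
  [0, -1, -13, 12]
J_2(-1) ⊕ J_1(6) ⊕ J_1(6)

The characteristic polynomial is
  det(x·I − A) = x^4 - 10*x^3 + 13*x^2 + 60*x + 36 = (x - 6)^2*(x + 1)^2

Eigenvalues and multiplicities (the geometric multiplicity of λ is n − rank(A − λI), which equals the number of Jordan blocks for λ):
  λ = -1: algebraic multiplicity = 2, geometric multiplicity = 1
  λ = 6: algebraic multiplicity = 2, geometric multiplicity = 2

Determining the block sizes for each eigenvalue:
  λ = -1: one block (gm = 1), so the single block has size am = 2 → block sizes [2]
  λ = 6: gm = am = 2, so every block has size 1 → block sizes [1, 1]

Assembling the blocks gives a Jordan form
J =
  [-1,  1, 0, 0]
  [ 0, -1, 0, 0]
  [ 0,  0, 6, 0]
  [ 0,  0, 0, 6]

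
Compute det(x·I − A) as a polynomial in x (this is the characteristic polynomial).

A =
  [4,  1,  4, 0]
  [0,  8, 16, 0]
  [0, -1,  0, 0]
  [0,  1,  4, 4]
x^4 - 16*x^3 + 96*x^2 - 256*x + 256

Expanding det(x·I − A) (e.g. by cofactor expansion or by noting that A is similar to its Jordan form J, which has the same characteristic polynomial as A) gives
  χ_A(x) = x^4 - 16*x^3 + 96*x^2 - 256*x + 256
which factors as (x - 4)^4. The eigenvalues (with algebraic multiplicities) are λ = 4 with multiplicity 4.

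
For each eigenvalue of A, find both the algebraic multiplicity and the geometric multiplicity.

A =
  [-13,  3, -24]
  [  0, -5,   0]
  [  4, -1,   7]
λ = -5: alg = 2, geom = 1; λ = -1: alg = 1, geom = 1

Step 1 — factor the characteristic polynomial to read off the algebraic multiplicities:
  χ_A(x) = (x + 1)*(x + 5)^2

Step 2 — compute geometric multiplicities via the rank-nullity identity g(λ) = n − rank(A − λI):
  rank(A − (-5)·I) = 2, so dim ker(A − (-5)·I) = n − 2 = 1
  rank(A − (-1)·I) = 2, so dim ker(A − (-1)·I) = n − 2 = 1

Summary:
  λ = -5: algebraic multiplicity = 2, geometric multiplicity = 1
  λ = -1: algebraic multiplicity = 1, geometric multiplicity = 1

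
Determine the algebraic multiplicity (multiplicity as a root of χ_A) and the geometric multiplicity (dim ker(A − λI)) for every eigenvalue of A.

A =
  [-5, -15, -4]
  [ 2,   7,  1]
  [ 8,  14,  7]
λ = 3: alg = 3, geom = 1

Step 1 — factor the characteristic polynomial to read off the algebraic multiplicities:
  χ_A(x) = (x - 3)^3

Step 2 — compute geometric multiplicities via the rank-nullity identity g(λ) = n − rank(A − λI):
  rank(A − (3)·I) = 2, so dim ker(A − (3)·I) = n − 2 = 1

Summary:
  λ = 3: algebraic multiplicity = 3, geometric multiplicity = 1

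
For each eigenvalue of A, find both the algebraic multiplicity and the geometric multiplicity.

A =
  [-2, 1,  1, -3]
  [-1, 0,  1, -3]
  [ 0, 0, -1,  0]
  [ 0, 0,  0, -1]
λ = -1: alg = 4, geom = 3

Step 1 — factor the characteristic polynomial to read off the algebraic multiplicities:
  χ_A(x) = (x + 1)^4

Step 2 — compute geometric multiplicities via the rank-nullity identity g(λ) = n − rank(A − λI):
  rank(A − (-1)·I) = 1, so dim ker(A − (-1)·I) = n − 1 = 3

Summary:
  λ = -1: algebraic multiplicity = 4, geometric multiplicity = 3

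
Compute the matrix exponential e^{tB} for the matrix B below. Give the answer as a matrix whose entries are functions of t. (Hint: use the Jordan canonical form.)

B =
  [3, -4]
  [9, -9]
e^{tB} =
  [6*t*exp(-3*t) + exp(-3*t), -4*t*exp(-3*t)]
  [9*t*exp(-3*t), -6*t*exp(-3*t) + exp(-3*t)]

Strategy: write B = P · J · P⁻¹ where J is a Jordan canonical form, so e^{tB} = P · e^{tJ} · P⁻¹, and e^{tJ} can be computed block-by-block.

B has Jordan form
J =
  [-3,  1]
  [ 0, -3]
(up to reordering of blocks).

Per-block formulas:
  For a 2×2 Jordan block J_2(-3): exp(t · J_2(-3)) = e^(-3t)·(I + t·N), where N is the 2×2 nilpotent shift.

After assembling e^{tJ} and conjugating by P, we get:

e^{tB} =
  [6*t*exp(-3*t) + exp(-3*t), -4*t*exp(-3*t)]
  [9*t*exp(-3*t), -6*t*exp(-3*t) + exp(-3*t)]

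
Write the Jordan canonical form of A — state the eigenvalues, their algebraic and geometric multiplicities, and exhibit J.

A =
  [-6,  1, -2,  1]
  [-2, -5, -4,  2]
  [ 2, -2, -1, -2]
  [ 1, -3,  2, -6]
J_2(-5) ⊕ J_1(-5) ⊕ J_1(-3)

The characteristic polynomial is
  det(x·I − A) = x^4 + 18*x^3 + 120*x^2 + 350*x + 375 = (x + 3)*(x + 5)^3

Eigenvalues and multiplicities (the geometric multiplicity of λ is n − rank(A − λI), which equals the number of Jordan blocks for λ):
  λ = -5: algebraic multiplicity = 3, geometric multiplicity = 2
  λ = -3: algebraic multiplicity = 1, geometric multiplicity = 1

Determining the block sizes for each eigenvalue:
  λ = -5: 2 blocks summing to 3 forces exactly one block of size 2 and the rest size 1 → block sizes [2, 1]
  λ = -3: one block (gm = 1), so the single block has size am = 1 → block sizes [1]

Assembling the blocks gives a Jordan form
J =
  [-5,  1,  0,  0]
  [ 0, -5,  0,  0]
  [ 0,  0, -5,  0]
  [ 0,  0,  0, -3]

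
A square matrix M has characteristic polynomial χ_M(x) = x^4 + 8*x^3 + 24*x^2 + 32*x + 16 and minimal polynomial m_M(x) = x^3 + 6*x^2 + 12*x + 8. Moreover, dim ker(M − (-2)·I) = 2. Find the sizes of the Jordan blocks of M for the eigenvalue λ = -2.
Block sizes for λ = -2: [3, 1]

Step 1 — from the characteristic polynomial, algebraic multiplicity of λ = -2 is 4. From dim ker(M − (-2)·I) = 2, there are exactly 2 Jordan blocks for λ = -2.
Step 2 — from the minimal polynomial, the factor (x + 2)^3 tells us the largest block for λ = -2 has size 3.
Step 3 — with total size 4, 2 blocks, and largest block 3, the block sizes (in nonincreasing order) are [3, 1].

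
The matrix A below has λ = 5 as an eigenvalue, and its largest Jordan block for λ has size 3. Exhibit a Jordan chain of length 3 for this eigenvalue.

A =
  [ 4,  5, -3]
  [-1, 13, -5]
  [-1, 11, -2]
A Jordan chain for λ = 5 of length 3:
v_1 = (-1, -2, -3)ᵀ
v_2 = (-1, -1, -1)ᵀ
v_3 = (1, 0, 0)ᵀ

Let N = A − (5)·I. We want v_3 with N^3 v_3 = 0 but N^2 v_3 ≠ 0; then v_{j-1} := N · v_j for j = 3, …, 2.

Pick v_3 = (1, 0, 0)ᵀ.
Then v_2 = N · v_3 = (-1, -1, -1)ᵀ.
Then v_1 = N · v_2 = (-1, -2, -3)ᵀ.

Sanity check: (A − (5)·I) v_1 = (0, 0, 0)ᵀ = 0. ✓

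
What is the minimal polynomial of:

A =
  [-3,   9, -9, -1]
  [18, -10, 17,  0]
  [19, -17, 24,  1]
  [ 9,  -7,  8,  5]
x^4 - 16*x^3 + 72*x^2 - 432

The characteristic polynomial is χ_A(x) = (x - 6)^3*(x + 2), so the eigenvalues are known. The minimal polynomial is
  m_A(x) = Π_λ (x − λ)^{k_λ}
where k_λ is the size of the *largest* Jordan block for λ (equivalently, the smallest k with (A − λI)^k v = 0 for every generalised eigenvector v of λ).

  λ = -2: largest Jordan block has size 1, contributing (x + 2)
  λ = 6: largest Jordan block has size 3, contributing (x − 6)^3

So m_A(x) = (x - 6)^3*(x + 2) = x^4 - 16*x^3 + 72*x^2 - 432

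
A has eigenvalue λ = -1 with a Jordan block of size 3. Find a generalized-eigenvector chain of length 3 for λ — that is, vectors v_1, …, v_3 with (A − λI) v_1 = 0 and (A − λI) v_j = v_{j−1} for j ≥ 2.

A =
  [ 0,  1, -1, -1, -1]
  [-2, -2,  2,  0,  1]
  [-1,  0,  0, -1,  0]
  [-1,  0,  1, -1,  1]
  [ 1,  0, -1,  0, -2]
A Jordan chain for λ = -1 of length 3:
v_1 = (0, -1, -1, -1, 1)ᵀ
v_2 = (1, -2, -1, -1, 1)ᵀ
v_3 = (1, 0, 0, 0, 0)ᵀ

Let N = A − (-1)·I. We want v_3 with N^3 v_3 = 0 but N^2 v_3 ≠ 0; then v_{j-1} := N · v_j for j = 3, …, 2.

Pick v_3 = (1, 0, 0, 0, 0)ᵀ.
Then v_2 = N · v_3 = (1, -2, -1, -1, 1)ᵀ.
Then v_1 = N · v_2 = (0, -1, -1, -1, 1)ᵀ.

Sanity check: (A − (-1)·I) v_1 = (0, 0, 0, 0, 0)ᵀ = 0. ✓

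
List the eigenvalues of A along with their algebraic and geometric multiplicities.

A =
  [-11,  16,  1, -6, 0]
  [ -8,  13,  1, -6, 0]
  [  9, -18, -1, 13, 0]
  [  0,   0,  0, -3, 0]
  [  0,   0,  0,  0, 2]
λ = -3: alg = 2, geom = 2; λ = 2: alg = 3, geom = 2

Step 1 — factor the characteristic polynomial to read off the algebraic multiplicities:
  χ_A(x) = (x - 2)^3*(x + 3)^2

Step 2 — compute geometric multiplicities via the rank-nullity identity g(λ) = n − rank(A − λI):
  rank(A − (-3)·I) = 3, so dim ker(A − (-3)·I) = n − 3 = 2
  rank(A − (2)·I) = 3, so dim ker(A − (2)·I) = n − 3 = 2

Summary:
  λ = -3: algebraic multiplicity = 2, geometric multiplicity = 2
  λ = 2: algebraic multiplicity = 3, geometric multiplicity = 2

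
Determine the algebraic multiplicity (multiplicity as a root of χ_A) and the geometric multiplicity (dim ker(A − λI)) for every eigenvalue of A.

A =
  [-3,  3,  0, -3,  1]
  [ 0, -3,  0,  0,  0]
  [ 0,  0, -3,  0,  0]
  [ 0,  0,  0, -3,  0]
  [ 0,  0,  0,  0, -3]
λ = -3: alg = 5, geom = 4

Step 1 — factor the characteristic polynomial to read off the algebraic multiplicities:
  χ_A(x) = (x + 3)^5

Step 2 — compute geometric multiplicities via the rank-nullity identity g(λ) = n − rank(A − λI):
  rank(A − (-3)·I) = 1, so dim ker(A − (-3)·I) = n − 1 = 4

Summary:
  λ = -3: algebraic multiplicity = 5, geometric multiplicity = 4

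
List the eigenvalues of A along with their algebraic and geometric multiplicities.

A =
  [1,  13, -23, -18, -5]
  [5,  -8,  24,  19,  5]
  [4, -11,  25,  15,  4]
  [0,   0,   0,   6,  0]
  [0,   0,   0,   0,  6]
λ = 6: alg = 5, geom = 3

Step 1 — factor the characteristic polynomial to read off the algebraic multiplicities:
  χ_A(x) = (x - 6)^5

Step 2 — compute geometric multiplicities via the rank-nullity identity g(λ) = n − rank(A − λI):
  rank(A − (6)·I) = 2, so dim ker(A − (6)·I) = n − 2 = 3

Summary:
  λ = 6: algebraic multiplicity = 5, geometric multiplicity = 3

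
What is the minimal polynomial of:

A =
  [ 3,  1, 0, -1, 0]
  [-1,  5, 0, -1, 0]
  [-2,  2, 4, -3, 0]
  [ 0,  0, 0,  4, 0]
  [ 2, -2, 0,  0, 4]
x^2 - 8*x + 16

The characteristic polynomial is χ_A(x) = (x - 4)^5, so the eigenvalues are known. The minimal polynomial is
  m_A(x) = Π_λ (x − λ)^{k_λ}
where k_λ is the size of the *largest* Jordan block for λ (equivalently, the smallest k with (A − λI)^k v = 0 for every generalised eigenvector v of λ).

  λ = 4: largest Jordan block has size 2, contributing (x − 4)^2

So m_A(x) = (x - 4)^2 = x^2 - 8*x + 16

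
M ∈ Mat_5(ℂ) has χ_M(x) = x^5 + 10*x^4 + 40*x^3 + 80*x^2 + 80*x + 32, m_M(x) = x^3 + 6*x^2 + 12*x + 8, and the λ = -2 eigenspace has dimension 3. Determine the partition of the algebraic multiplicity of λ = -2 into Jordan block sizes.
Block sizes for λ = -2: [3, 1, 1]

Step 1 — from the characteristic polynomial, algebraic multiplicity of λ = -2 is 5. From dim ker(M − (-2)·I) = 3, there are exactly 3 Jordan blocks for λ = -2.
Step 2 — from the minimal polynomial, the factor (x + 2)^3 tells us the largest block for λ = -2 has size 3.
Step 3 — with total size 5, 3 blocks, and largest block 3, the block sizes (in nonincreasing order) are [3, 1, 1].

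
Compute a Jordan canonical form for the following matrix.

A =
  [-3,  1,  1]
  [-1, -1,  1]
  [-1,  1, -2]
J_3(-2)

The characteristic polynomial is
  det(x·I − A) = x^3 + 6*x^2 + 12*x + 8 = (x + 2)^3

Eigenvalues and multiplicities (the geometric multiplicity of λ is n − rank(A − λI), which equals the number of Jordan blocks for λ):
  λ = -2: algebraic multiplicity = 3, geometric multiplicity = 1

Determining the block sizes for each eigenvalue:
  λ = -2: one block (gm = 1), so the single block has size am = 3 → block sizes [3]

Assembling the blocks gives a Jordan form
J =
  [-2,  1,  0]
  [ 0, -2,  1]
  [ 0,  0, -2]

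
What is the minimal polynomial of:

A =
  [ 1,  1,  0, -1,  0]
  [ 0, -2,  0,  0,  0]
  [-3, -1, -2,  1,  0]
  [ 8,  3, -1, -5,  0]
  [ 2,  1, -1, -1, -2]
x^3 + 6*x^2 + 12*x + 8

The characteristic polynomial is χ_A(x) = (x + 2)^5, so the eigenvalues are known. The minimal polynomial is
  m_A(x) = Π_λ (x − λ)^{k_λ}
where k_λ is the size of the *largest* Jordan block for λ (equivalently, the smallest k with (A − λI)^k v = 0 for every generalised eigenvector v of λ).

  λ = -2: largest Jordan block has size 3, contributing (x + 2)^3

So m_A(x) = (x + 2)^3 = x^3 + 6*x^2 + 12*x + 8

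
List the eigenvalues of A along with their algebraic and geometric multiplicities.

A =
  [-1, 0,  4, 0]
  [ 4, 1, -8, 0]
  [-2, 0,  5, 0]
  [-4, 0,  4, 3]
λ = 1: alg = 2, geom = 2; λ = 3: alg = 2, geom = 2

Step 1 — factor the characteristic polynomial to read off the algebraic multiplicities:
  χ_A(x) = (x - 3)^2*(x - 1)^2

Step 2 — compute geometric multiplicities via the rank-nullity identity g(λ) = n − rank(A − λI):
  rank(A − (1)·I) = 2, so dim ker(A − (1)·I) = n − 2 = 2
  rank(A − (3)·I) = 2, so dim ker(A − (3)·I) = n − 2 = 2

Summary:
  λ = 1: algebraic multiplicity = 2, geometric multiplicity = 2
  λ = 3: algebraic multiplicity = 2, geometric multiplicity = 2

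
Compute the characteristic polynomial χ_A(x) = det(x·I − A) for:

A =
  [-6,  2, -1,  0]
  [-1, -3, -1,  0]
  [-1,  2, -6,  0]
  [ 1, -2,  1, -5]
x^4 + 20*x^3 + 150*x^2 + 500*x + 625

Expanding det(x·I − A) (e.g. by cofactor expansion or by noting that A is similar to its Jordan form J, which has the same characteristic polynomial as A) gives
  χ_A(x) = x^4 + 20*x^3 + 150*x^2 + 500*x + 625
which factors as (x + 5)^4. The eigenvalues (with algebraic multiplicities) are λ = -5 with multiplicity 4.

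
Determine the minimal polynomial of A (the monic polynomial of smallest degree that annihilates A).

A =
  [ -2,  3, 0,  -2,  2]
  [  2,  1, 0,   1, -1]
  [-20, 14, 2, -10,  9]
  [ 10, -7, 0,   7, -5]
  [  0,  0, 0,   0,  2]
x^3 - 6*x^2 + 12*x - 8

The characteristic polynomial is χ_A(x) = (x - 2)^5, so the eigenvalues are known. The minimal polynomial is
  m_A(x) = Π_λ (x − λ)^{k_λ}
where k_λ is the size of the *largest* Jordan block for λ (equivalently, the smallest k with (A − λI)^k v = 0 for every generalised eigenvector v of λ).

  λ = 2: largest Jordan block has size 3, contributing (x − 2)^3

So m_A(x) = (x - 2)^3 = x^3 - 6*x^2 + 12*x - 8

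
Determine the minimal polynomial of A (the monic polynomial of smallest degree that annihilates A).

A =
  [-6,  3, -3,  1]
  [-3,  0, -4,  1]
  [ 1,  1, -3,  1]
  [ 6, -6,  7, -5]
x^4 + 14*x^3 + 72*x^2 + 162*x + 135

The characteristic polynomial is χ_A(x) = (x + 3)^3*(x + 5), so the eigenvalues are known. The minimal polynomial is
  m_A(x) = Π_λ (x − λ)^{k_λ}
where k_λ is the size of the *largest* Jordan block for λ (equivalently, the smallest k with (A − λI)^k v = 0 for every generalised eigenvector v of λ).

  λ = -5: largest Jordan block has size 1, contributing (x + 5)
  λ = -3: largest Jordan block has size 3, contributing (x + 3)^3

So m_A(x) = (x + 3)^3*(x + 5) = x^4 + 14*x^3 + 72*x^2 + 162*x + 135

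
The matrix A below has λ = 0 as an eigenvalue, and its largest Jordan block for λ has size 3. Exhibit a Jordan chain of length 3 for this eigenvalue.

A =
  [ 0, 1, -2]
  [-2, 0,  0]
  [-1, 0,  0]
A Jordan chain for λ = 0 of length 3:
v_1 = (0, -2, -1)ᵀ
v_2 = (1, 0, 0)ᵀ
v_3 = (0, 1, 0)ᵀ

Let N = A − (0)·I. We want v_3 with N^3 v_3 = 0 but N^2 v_3 ≠ 0; then v_{j-1} := N · v_j for j = 3, …, 2.

Pick v_3 = (0, 1, 0)ᵀ.
Then v_2 = N · v_3 = (1, 0, 0)ᵀ.
Then v_1 = N · v_2 = (0, -2, -1)ᵀ.

Sanity check: (A − (0)·I) v_1 = (0, 0, 0)ᵀ = 0. ✓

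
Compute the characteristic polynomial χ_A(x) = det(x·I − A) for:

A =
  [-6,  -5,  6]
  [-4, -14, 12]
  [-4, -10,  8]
x^3 + 12*x^2 + 48*x + 64

Expanding det(x·I − A) (e.g. by cofactor expansion or by noting that A is similar to its Jordan form J, which has the same characteristic polynomial as A) gives
  χ_A(x) = x^3 + 12*x^2 + 48*x + 64
which factors as (x + 4)^3. The eigenvalues (with algebraic multiplicities) are λ = -4 with multiplicity 3.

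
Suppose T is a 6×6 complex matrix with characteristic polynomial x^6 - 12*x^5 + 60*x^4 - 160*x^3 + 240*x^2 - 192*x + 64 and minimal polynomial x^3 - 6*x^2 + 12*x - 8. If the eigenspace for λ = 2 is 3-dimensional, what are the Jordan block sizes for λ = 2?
Block sizes for λ = 2: [3, 2, 1]

Step 1 — from the characteristic polynomial, algebraic multiplicity of λ = 2 is 6. From dim ker(T − (2)·I) = 3, there are exactly 3 Jordan blocks for λ = 2.
Step 2 — from the minimal polynomial, the factor (x − 2)^3 tells us the largest block for λ = 2 has size 3.
Step 3 — with total size 6, 3 blocks, and largest block 3, the block sizes (in nonincreasing order) are [3, 2, 1].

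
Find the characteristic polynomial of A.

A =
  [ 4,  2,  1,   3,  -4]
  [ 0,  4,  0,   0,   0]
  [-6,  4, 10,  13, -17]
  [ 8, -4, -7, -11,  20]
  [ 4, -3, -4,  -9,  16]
x^5 - 23*x^4 + 211*x^3 - 965*x^2 + 2200*x - 2000

Expanding det(x·I − A) (e.g. by cofactor expansion or by noting that A is similar to its Jordan form J, which has the same characteristic polynomial as A) gives
  χ_A(x) = x^5 - 23*x^4 + 211*x^3 - 965*x^2 + 2200*x - 2000
which factors as (x - 5)^3*(x - 4)^2. The eigenvalues (with algebraic multiplicities) are λ = 4 with multiplicity 2, λ = 5 with multiplicity 3.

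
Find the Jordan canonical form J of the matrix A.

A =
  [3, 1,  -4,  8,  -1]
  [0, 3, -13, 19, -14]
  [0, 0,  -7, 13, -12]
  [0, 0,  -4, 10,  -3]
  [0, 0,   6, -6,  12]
J_3(3) ⊕ J_2(6)

The characteristic polynomial is
  det(x·I − A) = x^5 - 21*x^4 + 171*x^3 - 675*x^2 + 1296*x - 972 = (x - 6)^2*(x - 3)^3

Eigenvalues and multiplicities (the geometric multiplicity of λ is n − rank(A − λI), which equals the number of Jordan blocks for λ):
  λ = 3: algebraic multiplicity = 3, geometric multiplicity = 1
  λ = 6: algebraic multiplicity = 2, geometric multiplicity = 1

Determining the block sizes for each eigenvalue:
  λ = 3: one block (gm = 1), so the single block has size am = 3 → block sizes [3]
  λ = 6: one block (gm = 1), so the single block has size am = 2 → block sizes [2]

Assembling the blocks gives a Jordan form
J =
  [3, 1, 0, 0, 0]
  [0, 3, 1, 0, 0]
  [0, 0, 3, 0, 0]
  [0, 0, 0, 6, 1]
  [0, 0, 0, 0, 6]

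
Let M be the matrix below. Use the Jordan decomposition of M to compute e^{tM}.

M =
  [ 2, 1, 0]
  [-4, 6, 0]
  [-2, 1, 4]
e^{tM} =
  [-2*t*exp(4*t) + exp(4*t), t*exp(4*t), 0]
  [-4*t*exp(4*t), 2*t*exp(4*t) + exp(4*t), 0]
  [-2*t*exp(4*t), t*exp(4*t), exp(4*t)]

Strategy: write M = P · J · P⁻¹ where J is a Jordan canonical form, so e^{tM} = P · e^{tJ} · P⁻¹, and e^{tJ} can be computed block-by-block.

M has Jordan form
J =
  [4, 1, 0]
  [0, 4, 0]
  [0, 0, 4]
(up to reordering of blocks).

Per-block formulas:
  For a 1×1 block at λ = 4: exp(t · [4]) = [e^(4t)].
  For a 2×2 Jordan block J_2(4): exp(t · J_2(4)) = e^(4t)·(I + t·N), where N is the 2×2 nilpotent shift.

After assembling e^{tJ} and conjugating by P, we get:

e^{tM} =
  [-2*t*exp(4*t) + exp(4*t), t*exp(4*t), 0]
  [-4*t*exp(4*t), 2*t*exp(4*t) + exp(4*t), 0]
  [-2*t*exp(4*t), t*exp(4*t), exp(4*t)]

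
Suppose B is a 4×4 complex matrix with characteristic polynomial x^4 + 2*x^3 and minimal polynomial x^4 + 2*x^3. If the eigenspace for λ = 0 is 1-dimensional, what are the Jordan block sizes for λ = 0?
Block sizes for λ = 0: [3]

Step 1 — from the characteristic polynomial, algebraic multiplicity of λ = 0 is 3. From dim ker(B − (0)·I) = 1, there are exactly 1 Jordan blocks for λ = 0.
Step 2 — from the minimal polynomial, the factor (x − 0)^3 tells us the largest block for λ = 0 has size 3.
Step 3 — with total size 3, 1 blocks, and largest block 3, the block sizes (in nonincreasing order) are [3].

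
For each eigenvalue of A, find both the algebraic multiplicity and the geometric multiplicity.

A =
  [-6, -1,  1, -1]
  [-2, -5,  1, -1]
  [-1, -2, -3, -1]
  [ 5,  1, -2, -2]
λ = -4: alg = 4, geom = 2

Step 1 — factor the characteristic polynomial to read off the algebraic multiplicities:
  χ_A(x) = (x + 4)^4

Step 2 — compute geometric multiplicities via the rank-nullity identity g(λ) = n − rank(A − λI):
  rank(A − (-4)·I) = 2, so dim ker(A − (-4)·I) = n − 2 = 2

Summary:
  λ = -4: algebraic multiplicity = 4, geometric multiplicity = 2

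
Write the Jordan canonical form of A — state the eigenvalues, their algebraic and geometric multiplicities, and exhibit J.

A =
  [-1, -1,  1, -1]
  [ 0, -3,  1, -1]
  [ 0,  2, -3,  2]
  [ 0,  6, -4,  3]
J_3(-1) ⊕ J_1(-1)

The characteristic polynomial is
  det(x·I − A) = x^4 + 4*x^3 + 6*x^2 + 4*x + 1 = (x + 1)^4

Eigenvalues and multiplicities (the geometric multiplicity of λ is n − rank(A − λI), which equals the number of Jordan blocks for λ):
  λ = -1: algebraic multiplicity = 4, geometric multiplicity = 2

Determining the block sizes for each eigenvalue:
  λ = -1: with am = 4 and gm = 2, the partition is not yet determined (e.g. several partitions of 4 into 2 parts exist). Let N = A − (-1)·I. Computing rank(N^1) = 2, rank(N^2) = 1, rank(N^3) = 0; the number of blocks of size ≥ j is rank(N^{j−1}) − rank(N^j), giving [2, 1, 1]. So we have 1 block(s) of size 3, 1 block(s) of size 1 → block sizes [3, 1]

Assembling the blocks gives a Jordan form
J =
  [-1,  1,  0,  0]
  [ 0, -1,  1,  0]
  [ 0,  0, -1,  0]
  [ 0,  0,  0, -1]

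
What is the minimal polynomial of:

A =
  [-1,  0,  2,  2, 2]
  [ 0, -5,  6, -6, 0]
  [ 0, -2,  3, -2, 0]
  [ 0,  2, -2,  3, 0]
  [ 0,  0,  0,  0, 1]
x^2 - 1

The characteristic polynomial is χ_A(x) = (x - 1)^3*(x + 1)^2, so the eigenvalues are known. The minimal polynomial is
  m_A(x) = Π_λ (x − λ)^{k_λ}
where k_λ is the size of the *largest* Jordan block for λ (equivalently, the smallest k with (A − λI)^k v = 0 for every generalised eigenvector v of λ).

  λ = -1: largest Jordan block has size 1, contributing (x + 1)
  λ = 1: largest Jordan block has size 1, contributing (x − 1)

So m_A(x) = (x - 1)*(x + 1) = x^2 - 1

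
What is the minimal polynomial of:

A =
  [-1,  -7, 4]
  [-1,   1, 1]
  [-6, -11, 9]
x^3 - 9*x^2 + 27*x - 27

The characteristic polynomial is χ_A(x) = (x - 3)^3, so the eigenvalues are known. The minimal polynomial is
  m_A(x) = Π_λ (x − λ)^{k_λ}
where k_λ is the size of the *largest* Jordan block for λ (equivalently, the smallest k with (A − λI)^k v = 0 for every generalised eigenvector v of λ).

  λ = 3: largest Jordan block has size 3, contributing (x − 3)^3

So m_A(x) = (x - 3)^3 = x^3 - 9*x^2 + 27*x - 27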